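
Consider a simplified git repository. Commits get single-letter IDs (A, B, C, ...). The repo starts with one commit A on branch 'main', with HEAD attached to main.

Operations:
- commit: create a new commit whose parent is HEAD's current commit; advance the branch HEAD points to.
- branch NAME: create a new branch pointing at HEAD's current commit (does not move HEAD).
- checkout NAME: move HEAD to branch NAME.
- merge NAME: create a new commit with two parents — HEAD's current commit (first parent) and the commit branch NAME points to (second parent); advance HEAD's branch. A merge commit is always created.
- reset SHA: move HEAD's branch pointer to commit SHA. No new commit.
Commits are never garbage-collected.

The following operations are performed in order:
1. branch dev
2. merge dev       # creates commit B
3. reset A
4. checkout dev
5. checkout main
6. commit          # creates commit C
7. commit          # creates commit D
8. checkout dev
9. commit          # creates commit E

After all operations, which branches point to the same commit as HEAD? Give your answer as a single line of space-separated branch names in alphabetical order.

Answer: dev

Derivation:
After op 1 (branch): HEAD=main@A [dev=A main=A]
After op 2 (merge): HEAD=main@B [dev=A main=B]
After op 3 (reset): HEAD=main@A [dev=A main=A]
After op 4 (checkout): HEAD=dev@A [dev=A main=A]
After op 5 (checkout): HEAD=main@A [dev=A main=A]
After op 6 (commit): HEAD=main@C [dev=A main=C]
After op 7 (commit): HEAD=main@D [dev=A main=D]
After op 8 (checkout): HEAD=dev@A [dev=A main=D]
After op 9 (commit): HEAD=dev@E [dev=E main=D]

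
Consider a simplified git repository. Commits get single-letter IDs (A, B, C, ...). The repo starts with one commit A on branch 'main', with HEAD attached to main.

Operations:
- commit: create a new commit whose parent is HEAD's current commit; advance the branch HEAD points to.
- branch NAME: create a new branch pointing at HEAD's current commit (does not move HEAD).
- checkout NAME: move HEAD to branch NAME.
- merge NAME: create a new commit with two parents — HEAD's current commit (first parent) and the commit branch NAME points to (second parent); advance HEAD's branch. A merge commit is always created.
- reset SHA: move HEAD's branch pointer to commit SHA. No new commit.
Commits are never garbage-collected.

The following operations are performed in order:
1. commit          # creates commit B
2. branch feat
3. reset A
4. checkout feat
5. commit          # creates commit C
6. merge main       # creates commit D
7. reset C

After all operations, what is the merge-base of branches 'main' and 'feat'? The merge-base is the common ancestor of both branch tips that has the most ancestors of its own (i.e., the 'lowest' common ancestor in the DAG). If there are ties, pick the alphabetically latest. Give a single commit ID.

After op 1 (commit): HEAD=main@B [main=B]
After op 2 (branch): HEAD=main@B [feat=B main=B]
After op 3 (reset): HEAD=main@A [feat=B main=A]
After op 4 (checkout): HEAD=feat@B [feat=B main=A]
After op 5 (commit): HEAD=feat@C [feat=C main=A]
After op 6 (merge): HEAD=feat@D [feat=D main=A]
After op 7 (reset): HEAD=feat@C [feat=C main=A]
ancestors(main=A): ['A']
ancestors(feat=C): ['A', 'B', 'C']
common: ['A']

Answer: A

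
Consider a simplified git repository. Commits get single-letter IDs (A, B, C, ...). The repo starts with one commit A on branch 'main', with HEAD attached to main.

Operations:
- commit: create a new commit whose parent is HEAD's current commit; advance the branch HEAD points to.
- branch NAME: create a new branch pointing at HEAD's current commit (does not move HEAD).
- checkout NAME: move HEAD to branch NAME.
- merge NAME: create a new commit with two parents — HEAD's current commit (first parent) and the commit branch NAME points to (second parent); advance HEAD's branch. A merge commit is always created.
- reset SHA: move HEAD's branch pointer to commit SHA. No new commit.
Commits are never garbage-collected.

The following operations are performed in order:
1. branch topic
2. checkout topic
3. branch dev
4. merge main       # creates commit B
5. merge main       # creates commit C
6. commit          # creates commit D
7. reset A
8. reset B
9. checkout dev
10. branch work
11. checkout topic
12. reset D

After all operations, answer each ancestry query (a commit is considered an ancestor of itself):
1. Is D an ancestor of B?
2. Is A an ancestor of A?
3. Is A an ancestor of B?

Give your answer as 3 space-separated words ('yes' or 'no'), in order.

After op 1 (branch): HEAD=main@A [main=A topic=A]
After op 2 (checkout): HEAD=topic@A [main=A topic=A]
After op 3 (branch): HEAD=topic@A [dev=A main=A topic=A]
After op 4 (merge): HEAD=topic@B [dev=A main=A topic=B]
After op 5 (merge): HEAD=topic@C [dev=A main=A topic=C]
After op 6 (commit): HEAD=topic@D [dev=A main=A topic=D]
After op 7 (reset): HEAD=topic@A [dev=A main=A topic=A]
After op 8 (reset): HEAD=topic@B [dev=A main=A topic=B]
After op 9 (checkout): HEAD=dev@A [dev=A main=A topic=B]
After op 10 (branch): HEAD=dev@A [dev=A main=A topic=B work=A]
After op 11 (checkout): HEAD=topic@B [dev=A main=A topic=B work=A]
After op 12 (reset): HEAD=topic@D [dev=A main=A topic=D work=A]
ancestors(B) = {A,B}; D in? no
ancestors(A) = {A}; A in? yes
ancestors(B) = {A,B}; A in? yes

Answer: no yes yes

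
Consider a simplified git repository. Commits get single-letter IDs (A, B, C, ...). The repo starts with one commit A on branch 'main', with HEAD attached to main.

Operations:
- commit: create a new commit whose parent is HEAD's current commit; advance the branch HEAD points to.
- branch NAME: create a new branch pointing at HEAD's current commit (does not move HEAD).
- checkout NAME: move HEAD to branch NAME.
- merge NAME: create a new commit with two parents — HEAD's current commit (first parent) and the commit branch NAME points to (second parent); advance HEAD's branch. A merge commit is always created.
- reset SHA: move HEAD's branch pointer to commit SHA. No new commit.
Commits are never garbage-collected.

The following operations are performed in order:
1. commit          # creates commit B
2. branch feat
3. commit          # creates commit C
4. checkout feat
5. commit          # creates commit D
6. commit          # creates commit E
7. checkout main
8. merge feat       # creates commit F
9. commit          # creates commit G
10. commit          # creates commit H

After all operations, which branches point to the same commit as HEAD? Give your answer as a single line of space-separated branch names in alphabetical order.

After op 1 (commit): HEAD=main@B [main=B]
After op 2 (branch): HEAD=main@B [feat=B main=B]
After op 3 (commit): HEAD=main@C [feat=B main=C]
After op 4 (checkout): HEAD=feat@B [feat=B main=C]
After op 5 (commit): HEAD=feat@D [feat=D main=C]
After op 6 (commit): HEAD=feat@E [feat=E main=C]
After op 7 (checkout): HEAD=main@C [feat=E main=C]
After op 8 (merge): HEAD=main@F [feat=E main=F]
After op 9 (commit): HEAD=main@G [feat=E main=G]
After op 10 (commit): HEAD=main@H [feat=E main=H]

Answer: main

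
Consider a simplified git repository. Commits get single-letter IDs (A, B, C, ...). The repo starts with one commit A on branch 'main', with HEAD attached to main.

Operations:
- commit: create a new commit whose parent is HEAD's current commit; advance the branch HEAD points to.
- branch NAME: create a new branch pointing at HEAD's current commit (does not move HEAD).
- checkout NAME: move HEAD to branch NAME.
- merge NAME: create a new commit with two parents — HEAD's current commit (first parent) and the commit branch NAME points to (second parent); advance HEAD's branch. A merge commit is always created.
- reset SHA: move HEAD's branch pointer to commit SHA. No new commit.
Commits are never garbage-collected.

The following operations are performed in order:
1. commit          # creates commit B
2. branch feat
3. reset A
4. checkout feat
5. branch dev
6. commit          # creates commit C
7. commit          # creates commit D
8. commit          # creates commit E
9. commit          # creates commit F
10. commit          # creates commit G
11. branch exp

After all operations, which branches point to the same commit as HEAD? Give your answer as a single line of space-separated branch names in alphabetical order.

Answer: exp feat

Derivation:
After op 1 (commit): HEAD=main@B [main=B]
After op 2 (branch): HEAD=main@B [feat=B main=B]
After op 3 (reset): HEAD=main@A [feat=B main=A]
After op 4 (checkout): HEAD=feat@B [feat=B main=A]
After op 5 (branch): HEAD=feat@B [dev=B feat=B main=A]
After op 6 (commit): HEAD=feat@C [dev=B feat=C main=A]
After op 7 (commit): HEAD=feat@D [dev=B feat=D main=A]
After op 8 (commit): HEAD=feat@E [dev=B feat=E main=A]
After op 9 (commit): HEAD=feat@F [dev=B feat=F main=A]
After op 10 (commit): HEAD=feat@G [dev=B feat=G main=A]
After op 11 (branch): HEAD=feat@G [dev=B exp=G feat=G main=A]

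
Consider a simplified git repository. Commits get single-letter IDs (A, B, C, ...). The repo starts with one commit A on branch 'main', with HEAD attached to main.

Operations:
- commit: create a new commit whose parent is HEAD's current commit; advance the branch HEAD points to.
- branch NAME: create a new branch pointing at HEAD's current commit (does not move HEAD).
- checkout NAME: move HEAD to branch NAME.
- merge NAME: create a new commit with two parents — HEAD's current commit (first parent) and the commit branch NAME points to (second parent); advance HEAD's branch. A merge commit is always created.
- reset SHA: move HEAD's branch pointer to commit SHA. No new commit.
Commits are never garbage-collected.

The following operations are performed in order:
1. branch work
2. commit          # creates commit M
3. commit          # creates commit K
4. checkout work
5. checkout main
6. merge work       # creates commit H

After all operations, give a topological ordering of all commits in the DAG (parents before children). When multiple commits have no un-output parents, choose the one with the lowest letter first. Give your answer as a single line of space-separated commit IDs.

Answer: A M K H

Derivation:
After op 1 (branch): HEAD=main@A [main=A work=A]
After op 2 (commit): HEAD=main@M [main=M work=A]
After op 3 (commit): HEAD=main@K [main=K work=A]
After op 4 (checkout): HEAD=work@A [main=K work=A]
After op 5 (checkout): HEAD=main@K [main=K work=A]
After op 6 (merge): HEAD=main@H [main=H work=A]
commit A: parents=[]
commit H: parents=['K', 'A']
commit K: parents=['M']
commit M: parents=['A']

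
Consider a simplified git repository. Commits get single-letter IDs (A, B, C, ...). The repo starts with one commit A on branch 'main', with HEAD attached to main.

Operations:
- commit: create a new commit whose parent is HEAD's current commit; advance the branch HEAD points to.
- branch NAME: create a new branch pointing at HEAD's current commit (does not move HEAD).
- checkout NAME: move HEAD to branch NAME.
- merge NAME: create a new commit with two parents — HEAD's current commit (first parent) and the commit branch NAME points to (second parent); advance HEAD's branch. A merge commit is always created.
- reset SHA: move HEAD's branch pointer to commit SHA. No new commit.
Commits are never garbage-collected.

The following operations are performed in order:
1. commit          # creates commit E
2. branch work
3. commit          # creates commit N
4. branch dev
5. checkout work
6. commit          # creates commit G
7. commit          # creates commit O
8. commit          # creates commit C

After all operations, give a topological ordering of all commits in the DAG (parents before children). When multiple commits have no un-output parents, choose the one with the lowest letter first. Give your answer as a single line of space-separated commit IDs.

After op 1 (commit): HEAD=main@E [main=E]
After op 2 (branch): HEAD=main@E [main=E work=E]
After op 3 (commit): HEAD=main@N [main=N work=E]
After op 4 (branch): HEAD=main@N [dev=N main=N work=E]
After op 5 (checkout): HEAD=work@E [dev=N main=N work=E]
After op 6 (commit): HEAD=work@G [dev=N main=N work=G]
After op 7 (commit): HEAD=work@O [dev=N main=N work=O]
After op 8 (commit): HEAD=work@C [dev=N main=N work=C]
commit A: parents=[]
commit C: parents=['O']
commit E: parents=['A']
commit G: parents=['E']
commit N: parents=['E']
commit O: parents=['G']

Answer: A E G N O C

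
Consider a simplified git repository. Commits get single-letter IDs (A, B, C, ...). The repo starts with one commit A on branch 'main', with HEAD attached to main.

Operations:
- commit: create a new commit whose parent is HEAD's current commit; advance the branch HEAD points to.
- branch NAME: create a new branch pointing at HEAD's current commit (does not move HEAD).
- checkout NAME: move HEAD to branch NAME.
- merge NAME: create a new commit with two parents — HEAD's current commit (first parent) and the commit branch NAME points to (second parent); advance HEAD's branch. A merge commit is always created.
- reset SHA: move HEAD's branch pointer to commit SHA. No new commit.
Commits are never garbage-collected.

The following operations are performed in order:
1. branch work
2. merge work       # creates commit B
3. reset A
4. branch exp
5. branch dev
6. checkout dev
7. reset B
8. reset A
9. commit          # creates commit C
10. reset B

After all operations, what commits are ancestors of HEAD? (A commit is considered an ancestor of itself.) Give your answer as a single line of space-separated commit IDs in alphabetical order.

Answer: A B

Derivation:
After op 1 (branch): HEAD=main@A [main=A work=A]
After op 2 (merge): HEAD=main@B [main=B work=A]
After op 3 (reset): HEAD=main@A [main=A work=A]
After op 4 (branch): HEAD=main@A [exp=A main=A work=A]
After op 5 (branch): HEAD=main@A [dev=A exp=A main=A work=A]
After op 6 (checkout): HEAD=dev@A [dev=A exp=A main=A work=A]
After op 7 (reset): HEAD=dev@B [dev=B exp=A main=A work=A]
After op 8 (reset): HEAD=dev@A [dev=A exp=A main=A work=A]
After op 9 (commit): HEAD=dev@C [dev=C exp=A main=A work=A]
After op 10 (reset): HEAD=dev@B [dev=B exp=A main=A work=A]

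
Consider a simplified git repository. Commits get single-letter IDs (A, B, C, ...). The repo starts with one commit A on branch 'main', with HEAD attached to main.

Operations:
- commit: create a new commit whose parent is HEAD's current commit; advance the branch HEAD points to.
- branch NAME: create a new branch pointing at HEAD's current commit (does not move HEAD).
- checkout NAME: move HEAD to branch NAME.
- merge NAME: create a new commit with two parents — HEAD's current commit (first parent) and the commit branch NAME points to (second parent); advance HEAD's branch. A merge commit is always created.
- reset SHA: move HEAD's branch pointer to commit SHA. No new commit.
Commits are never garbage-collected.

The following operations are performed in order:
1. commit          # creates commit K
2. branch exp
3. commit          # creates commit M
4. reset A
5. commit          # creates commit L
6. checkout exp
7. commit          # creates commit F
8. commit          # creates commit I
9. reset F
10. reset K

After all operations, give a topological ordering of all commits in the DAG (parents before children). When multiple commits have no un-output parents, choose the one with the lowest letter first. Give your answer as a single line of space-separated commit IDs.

Answer: A K F I L M

Derivation:
After op 1 (commit): HEAD=main@K [main=K]
After op 2 (branch): HEAD=main@K [exp=K main=K]
After op 3 (commit): HEAD=main@M [exp=K main=M]
After op 4 (reset): HEAD=main@A [exp=K main=A]
After op 5 (commit): HEAD=main@L [exp=K main=L]
After op 6 (checkout): HEAD=exp@K [exp=K main=L]
After op 7 (commit): HEAD=exp@F [exp=F main=L]
After op 8 (commit): HEAD=exp@I [exp=I main=L]
After op 9 (reset): HEAD=exp@F [exp=F main=L]
After op 10 (reset): HEAD=exp@K [exp=K main=L]
commit A: parents=[]
commit F: parents=['K']
commit I: parents=['F']
commit K: parents=['A']
commit L: parents=['A']
commit M: parents=['K']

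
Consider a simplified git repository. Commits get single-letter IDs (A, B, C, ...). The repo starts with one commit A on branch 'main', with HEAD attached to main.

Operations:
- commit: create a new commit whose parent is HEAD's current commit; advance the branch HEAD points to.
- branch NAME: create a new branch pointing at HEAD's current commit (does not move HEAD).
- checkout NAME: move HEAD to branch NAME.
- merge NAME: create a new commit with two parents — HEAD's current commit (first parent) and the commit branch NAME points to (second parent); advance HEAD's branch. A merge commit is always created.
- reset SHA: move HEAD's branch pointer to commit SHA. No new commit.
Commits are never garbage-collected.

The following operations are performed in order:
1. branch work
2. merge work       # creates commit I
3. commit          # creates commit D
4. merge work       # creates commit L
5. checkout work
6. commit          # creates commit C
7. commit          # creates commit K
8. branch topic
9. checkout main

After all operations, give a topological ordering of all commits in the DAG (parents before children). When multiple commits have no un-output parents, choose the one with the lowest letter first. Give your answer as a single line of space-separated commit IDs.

After op 1 (branch): HEAD=main@A [main=A work=A]
After op 2 (merge): HEAD=main@I [main=I work=A]
After op 3 (commit): HEAD=main@D [main=D work=A]
After op 4 (merge): HEAD=main@L [main=L work=A]
After op 5 (checkout): HEAD=work@A [main=L work=A]
After op 6 (commit): HEAD=work@C [main=L work=C]
After op 7 (commit): HEAD=work@K [main=L work=K]
After op 8 (branch): HEAD=work@K [main=L topic=K work=K]
After op 9 (checkout): HEAD=main@L [main=L topic=K work=K]
commit A: parents=[]
commit C: parents=['A']
commit D: parents=['I']
commit I: parents=['A', 'A']
commit K: parents=['C']
commit L: parents=['D', 'A']

Answer: A C I D K L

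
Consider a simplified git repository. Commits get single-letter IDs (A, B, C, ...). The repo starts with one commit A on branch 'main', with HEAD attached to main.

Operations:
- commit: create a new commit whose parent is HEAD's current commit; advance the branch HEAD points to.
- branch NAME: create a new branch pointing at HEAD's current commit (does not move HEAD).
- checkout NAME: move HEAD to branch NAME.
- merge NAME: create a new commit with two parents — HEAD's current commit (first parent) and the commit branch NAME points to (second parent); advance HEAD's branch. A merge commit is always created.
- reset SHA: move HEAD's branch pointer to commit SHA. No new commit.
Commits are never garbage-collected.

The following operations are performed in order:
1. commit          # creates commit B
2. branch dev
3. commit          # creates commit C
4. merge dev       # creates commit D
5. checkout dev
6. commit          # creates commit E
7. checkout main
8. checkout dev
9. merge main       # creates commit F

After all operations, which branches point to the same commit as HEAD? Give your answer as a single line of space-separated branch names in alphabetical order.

After op 1 (commit): HEAD=main@B [main=B]
After op 2 (branch): HEAD=main@B [dev=B main=B]
After op 3 (commit): HEAD=main@C [dev=B main=C]
After op 4 (merge): HEAD=main@D [dev=B main=D]
After op 5 (checkout): HEAD=dev@B [dev=B main=D]
After op 6 (commit): HEAD=dev@E [dev=E main=D]
After op 7 (checkout): HEAD=main@D [dev=E main=D]
After op 8 (checkout): HEAD=dev@E [dev=E main=D]
After op 9 (merge): HEAD=dev@F [dev=F main=D]

Answer: dev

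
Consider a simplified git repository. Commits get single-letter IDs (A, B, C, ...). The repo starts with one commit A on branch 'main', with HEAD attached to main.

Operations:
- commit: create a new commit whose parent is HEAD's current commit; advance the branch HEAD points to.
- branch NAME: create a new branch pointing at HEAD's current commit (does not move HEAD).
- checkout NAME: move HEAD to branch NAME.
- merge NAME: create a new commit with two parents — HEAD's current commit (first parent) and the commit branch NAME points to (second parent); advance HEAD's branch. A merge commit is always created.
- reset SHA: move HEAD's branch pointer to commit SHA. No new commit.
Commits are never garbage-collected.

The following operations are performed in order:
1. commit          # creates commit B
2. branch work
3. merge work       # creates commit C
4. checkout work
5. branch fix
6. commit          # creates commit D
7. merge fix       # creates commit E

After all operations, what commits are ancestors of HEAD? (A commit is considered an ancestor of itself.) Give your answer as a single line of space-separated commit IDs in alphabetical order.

After op 1 (commit): HEAD=main@B [main=B]
After op 2 (branch): HEAD=main@B [main=B work=B]
After op 3 (merge): HEAD=main@C [main=C work=B]
After op 4 (checkout): HEAD=work@B [main=C work=B]
After op 5 (branch): HEAD=work@B [fix=B main=C work=B]
After op 6 (commit): HEAD=work@D [fix=B main=C work=D]
After op 7 (merge): HEAD=work@E [fix=B main=C work=E]

Answer: A B D E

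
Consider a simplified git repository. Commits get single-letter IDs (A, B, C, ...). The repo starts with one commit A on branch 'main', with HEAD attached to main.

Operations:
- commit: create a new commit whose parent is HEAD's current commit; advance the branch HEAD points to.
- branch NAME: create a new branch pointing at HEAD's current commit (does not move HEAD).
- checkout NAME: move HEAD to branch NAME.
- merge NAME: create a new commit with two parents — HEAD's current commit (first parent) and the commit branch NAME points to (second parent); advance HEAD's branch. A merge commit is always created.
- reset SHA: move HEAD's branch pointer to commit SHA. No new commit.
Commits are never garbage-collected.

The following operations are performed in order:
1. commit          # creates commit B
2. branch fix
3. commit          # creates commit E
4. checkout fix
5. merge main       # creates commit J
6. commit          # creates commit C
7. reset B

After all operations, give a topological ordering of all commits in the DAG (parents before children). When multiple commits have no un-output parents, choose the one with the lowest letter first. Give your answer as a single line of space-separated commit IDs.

After op 1 (commit): HEAD=main@B [main=B]
After op 2 (branch): HEAD=main@B [fix=B main=B]
After op 3 (commit): HEAD=main@E [fix=B main=E]
After op 4 (checkout): HEAD=fix@B [fix=B main=E]
After op 5 (merge): HEAD=fix@J [fix=J main=E]
After op 6 (commit): HEAD=fix@C [fix=C main=E]
After op 7 (reset): HEAD=fix@B [fix=B main=E]
commit A: parents=[]
commit B: parents=['A']
commit C: parents=['J']
commit E: parents=['B']
commit J: parents=['B', 'E']

Answer: A B E J C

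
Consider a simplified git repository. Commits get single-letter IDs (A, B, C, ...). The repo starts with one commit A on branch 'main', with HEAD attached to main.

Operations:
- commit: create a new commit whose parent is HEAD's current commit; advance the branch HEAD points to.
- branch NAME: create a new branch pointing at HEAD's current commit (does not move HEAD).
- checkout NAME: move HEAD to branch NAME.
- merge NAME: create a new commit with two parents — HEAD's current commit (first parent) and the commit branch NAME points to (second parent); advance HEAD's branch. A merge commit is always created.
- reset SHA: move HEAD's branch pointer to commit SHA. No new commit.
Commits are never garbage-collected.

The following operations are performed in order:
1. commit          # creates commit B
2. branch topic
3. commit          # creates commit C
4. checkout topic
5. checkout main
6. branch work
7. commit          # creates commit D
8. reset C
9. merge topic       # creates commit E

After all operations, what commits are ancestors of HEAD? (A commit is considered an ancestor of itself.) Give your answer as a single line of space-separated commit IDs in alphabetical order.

Answer: A B C E

Derivation:
After op 1 (commit): HEAD=main@B [main=B]
After op 2 (branch): HEAD=main@B [main=B topic=B]
After op 3 (commit): HEAD=main@C [main=C topic=B]
After op 4 (checkout): HEAD=topic@B [main=C topic=B]
After op 5 (checkout): HEAD=main@C [main=C topic=B]
After op 6 (branch): HEAD=main@C [main=C topic=B work=C]
After op 7 (commit): HEAD=main@D [main=D topic=B work=C]
After op 8 (reset): HEAD=main@C [main=C topic=B work=C]
After op 9 (merge): HEAD=main@E [main=E topic=B work=C]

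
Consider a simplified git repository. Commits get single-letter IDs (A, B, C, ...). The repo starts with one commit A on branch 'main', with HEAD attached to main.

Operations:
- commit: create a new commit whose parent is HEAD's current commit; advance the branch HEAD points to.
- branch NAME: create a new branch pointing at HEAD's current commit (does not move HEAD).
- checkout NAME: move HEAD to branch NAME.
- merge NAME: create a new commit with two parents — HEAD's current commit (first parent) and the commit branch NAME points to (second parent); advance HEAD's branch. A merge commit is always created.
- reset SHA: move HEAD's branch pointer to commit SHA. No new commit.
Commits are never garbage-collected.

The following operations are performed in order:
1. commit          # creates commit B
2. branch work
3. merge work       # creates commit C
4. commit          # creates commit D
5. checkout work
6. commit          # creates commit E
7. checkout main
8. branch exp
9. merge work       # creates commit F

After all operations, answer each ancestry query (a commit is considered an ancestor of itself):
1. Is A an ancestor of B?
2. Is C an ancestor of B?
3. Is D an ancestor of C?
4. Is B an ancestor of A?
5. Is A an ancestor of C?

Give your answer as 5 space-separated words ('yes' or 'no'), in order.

After op 1 (commit): HEAD=main@B [main=B]
After op 2 (branch): HEAD=main@B [main=B work=B]
After op 3 (merge): HEAD=main@C [main=C work=B]
After op 4 (commit): HEAD=main@D [main=D work=B]
After op 5 (checkout): HEAD=work@B [main=D work=B]
After op 6 (commit): HEAD=work@E [main=D work=E]
After op 7 (checkout): HEAD=main@D [main=D work=E]
After op 8 (branch): HEAD=main@D [exp=D main=D work=E]
After op 9 (merge): HEAD=main@F [exp=D main=F work=E]
ancestors(B) = {A,B}; A in? yes
ancestors(B) = {A,B}; C in? no
ancestors(C) = {A,B,C}; D in? no
ancestors(A) = {A}; B in? no
ancestors(C) = {A,B,C}; A in? yes

Answer: yes no no no yes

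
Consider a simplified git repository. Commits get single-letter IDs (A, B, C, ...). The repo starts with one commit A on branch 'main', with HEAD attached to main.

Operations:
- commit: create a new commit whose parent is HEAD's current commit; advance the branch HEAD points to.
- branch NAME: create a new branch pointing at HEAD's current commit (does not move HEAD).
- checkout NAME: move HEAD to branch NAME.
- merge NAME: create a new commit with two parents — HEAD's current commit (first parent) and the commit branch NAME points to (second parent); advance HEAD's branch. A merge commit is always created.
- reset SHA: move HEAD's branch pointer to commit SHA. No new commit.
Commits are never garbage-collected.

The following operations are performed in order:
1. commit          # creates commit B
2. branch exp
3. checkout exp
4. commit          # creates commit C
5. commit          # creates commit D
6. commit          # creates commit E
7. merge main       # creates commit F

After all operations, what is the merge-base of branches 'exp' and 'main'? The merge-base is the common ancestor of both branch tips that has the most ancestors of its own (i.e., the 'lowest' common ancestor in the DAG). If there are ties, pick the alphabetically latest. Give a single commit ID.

Answer: B

Derivation:
After op 1 (commit): HEAD=main@B [main=B]
After op 2 (branch): HEAD=main@B [exp=B main=B]
After op 3 (checkout): HEAD=exp@B [exp=B main=B]
After op 4 (commit): HEAD=exp@C [exp=C main=B]
After op 5 (commit): HEAD=exp@D [exp=D main=B]
After op 6 (commit): HEAD=exp@E [exp=E main=B]
After op 7 (merge): HEAD=exp@F [exp=F main=B]
ancestors(exp=F): ['A', 'B', 'C', 'D', 'E', 'F']
ancestors(main=B): ['A', 'B']
common: ['A', 'B']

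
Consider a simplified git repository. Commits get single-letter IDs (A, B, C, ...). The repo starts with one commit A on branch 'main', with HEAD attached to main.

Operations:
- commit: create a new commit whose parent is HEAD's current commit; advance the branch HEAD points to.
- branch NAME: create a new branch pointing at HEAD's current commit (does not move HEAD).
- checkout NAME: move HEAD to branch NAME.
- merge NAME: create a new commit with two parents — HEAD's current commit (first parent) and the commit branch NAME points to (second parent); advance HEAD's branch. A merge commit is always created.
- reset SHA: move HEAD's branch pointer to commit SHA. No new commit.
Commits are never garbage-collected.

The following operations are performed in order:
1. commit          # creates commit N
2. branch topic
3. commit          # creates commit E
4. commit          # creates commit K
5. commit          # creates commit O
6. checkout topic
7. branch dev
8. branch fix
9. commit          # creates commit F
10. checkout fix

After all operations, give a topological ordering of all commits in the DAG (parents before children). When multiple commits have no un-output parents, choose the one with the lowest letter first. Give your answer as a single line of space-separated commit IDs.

After op 1 (commit): HEAD=main@N [main=N]
After op 2 (branch): HEAD=main@N [main=N topic=N]
After op 3 (commit): HEAD=main@E [main=E topic=N]
After op 4 (commit): HEAD=main@K [main=K topic=N]
After op 5 (commit): HEAD=main@O [main=O topic=N]
After op 6 (checkout): HEAD=topic@N [main=O topic=N]
After op 7 (branch): HEAD=topic@N [dev=N main=O topic=N]
After op 8 (branch): HEAD=topic@N [dev=N fix=N main=O topic=N]
After op 9 (commit): HEAD=topic@F [dev=N fix=N main=O topic=F]
After op 10 (checkout): HEAD=fix@N [dev=N fix=N main=O topic=F]
commit A: parents=[]
commit E: parents=['N']
commit F: parents=['N']
commit K: parents=['E']
commit N: parents=['A']
commit O: parents=['K']

Answer: A N E F K O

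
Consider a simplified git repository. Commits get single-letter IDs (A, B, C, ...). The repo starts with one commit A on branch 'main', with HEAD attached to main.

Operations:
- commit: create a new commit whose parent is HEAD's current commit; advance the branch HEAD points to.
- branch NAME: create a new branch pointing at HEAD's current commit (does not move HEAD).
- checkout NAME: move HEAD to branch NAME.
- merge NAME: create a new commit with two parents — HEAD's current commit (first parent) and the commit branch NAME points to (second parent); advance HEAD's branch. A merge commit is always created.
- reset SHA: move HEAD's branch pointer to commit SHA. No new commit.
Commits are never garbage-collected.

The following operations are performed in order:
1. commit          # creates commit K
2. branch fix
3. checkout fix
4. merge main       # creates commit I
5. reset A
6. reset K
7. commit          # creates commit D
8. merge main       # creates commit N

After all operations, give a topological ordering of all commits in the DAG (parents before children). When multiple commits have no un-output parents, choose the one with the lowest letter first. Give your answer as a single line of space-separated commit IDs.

Answer: A K D I N

Derivation:
After op 1 (commit): HEAD=main@K [main=K]
After op 2 (branch): HEAD=main@K [fix=K main=K]
After op 3 (checkout): HEAD=fix@K [fix=K main=K]
After op 4 (merge): HEAD=fix@I [fix=I main=K]
After op 5 (reset): HEAD=fix@A [fix=A main=K]
After op 6 (reset): HEAD=fix@K [fix=K main=K]
After op 7 (commit): HEAD=fix@D [fix=D main=K]
After op 8 (merge): HEAD=fix@N [fix=N main=K]
commit A: parents=[]
commit D: parents=['K']
commit I: parents=['K', 'K']
commit K: parents=['A']
commit N: parents=['D', 'K']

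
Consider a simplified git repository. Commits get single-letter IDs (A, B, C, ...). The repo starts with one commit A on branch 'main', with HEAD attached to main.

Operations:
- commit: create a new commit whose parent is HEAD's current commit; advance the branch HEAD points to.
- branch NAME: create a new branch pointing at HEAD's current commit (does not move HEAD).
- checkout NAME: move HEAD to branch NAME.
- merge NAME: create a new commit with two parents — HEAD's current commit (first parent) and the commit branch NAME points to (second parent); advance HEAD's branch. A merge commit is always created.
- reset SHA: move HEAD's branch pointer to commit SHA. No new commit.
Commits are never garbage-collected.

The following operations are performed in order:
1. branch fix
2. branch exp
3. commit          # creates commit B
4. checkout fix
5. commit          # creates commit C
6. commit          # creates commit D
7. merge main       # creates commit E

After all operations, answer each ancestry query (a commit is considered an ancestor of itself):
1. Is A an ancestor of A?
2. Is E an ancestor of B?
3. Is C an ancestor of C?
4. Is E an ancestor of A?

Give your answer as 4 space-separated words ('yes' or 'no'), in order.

After op 1 (branch): HEAD=main@A [fix=A main=A]
After op 2 (branch): HEAD=main@A [exp=A fix=A main=A]
After op 3 (commit): HEAD=main@B [exp=A fix=A main=B]
After op 4 (checkout): HEAD=fix@A [exp=A fix=A main=B]
After op 5 (commit): HEAD=fix@C [exp=A fix=C main=B]
After op 6 (commit): HEAD=fix@D [exp=A fix=D main=B]
After op 7 (merge): HEAD=fix@E [exp=A fix=E main=B]
ancestors(A) = {A}; A in? yes
ancestors(B) = {A,B}; E in? no
ancestors(C) = {A,C}; C in? yes
ancestors(A) = {A}; E in? no

Answer: yes no yes no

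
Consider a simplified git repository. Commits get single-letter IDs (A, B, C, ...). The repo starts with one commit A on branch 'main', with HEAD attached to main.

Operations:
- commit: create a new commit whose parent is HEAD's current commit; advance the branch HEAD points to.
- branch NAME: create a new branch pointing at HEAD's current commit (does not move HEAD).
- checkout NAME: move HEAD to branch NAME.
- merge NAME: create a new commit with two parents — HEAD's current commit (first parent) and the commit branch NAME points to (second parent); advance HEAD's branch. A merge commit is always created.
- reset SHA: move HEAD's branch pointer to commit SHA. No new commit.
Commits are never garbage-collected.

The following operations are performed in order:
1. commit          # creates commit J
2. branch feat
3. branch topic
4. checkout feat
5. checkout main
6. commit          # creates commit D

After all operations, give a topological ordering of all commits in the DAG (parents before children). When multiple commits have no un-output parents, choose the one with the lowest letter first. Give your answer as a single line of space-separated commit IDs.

Answer: A J D

Derivation:
After op 1 (commit): HEAD=main@J [main=J]
After op 2 (branch): HEAD=main@J [feat=J main=J]
After op 3 (branch): HEAD=main@J [feat=J main=J topic=J]
After op 4 (checkout): HEAD=feat@J [feat=J main=J topic=J]
After op 5 (checkout): HEAD=main@J [feat=J main=J topic=J]
After op 6 (commit): HEAD=main@D [feat=J main=D topic=J]
commit A: parents=[]
commit D: parents=['J']
commit J: parents=['A']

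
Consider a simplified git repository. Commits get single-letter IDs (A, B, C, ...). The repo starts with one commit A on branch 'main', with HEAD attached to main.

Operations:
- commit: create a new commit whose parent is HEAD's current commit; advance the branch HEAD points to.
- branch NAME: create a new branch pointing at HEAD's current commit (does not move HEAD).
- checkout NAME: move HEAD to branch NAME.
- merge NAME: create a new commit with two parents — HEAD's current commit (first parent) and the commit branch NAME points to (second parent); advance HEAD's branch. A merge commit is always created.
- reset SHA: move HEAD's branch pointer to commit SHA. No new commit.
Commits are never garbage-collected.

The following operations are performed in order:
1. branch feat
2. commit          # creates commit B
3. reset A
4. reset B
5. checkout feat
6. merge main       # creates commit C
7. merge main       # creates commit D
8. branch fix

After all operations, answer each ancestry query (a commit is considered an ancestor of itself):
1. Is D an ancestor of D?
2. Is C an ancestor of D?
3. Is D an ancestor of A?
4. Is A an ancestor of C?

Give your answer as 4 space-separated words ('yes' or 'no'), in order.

After op 1 (branch): HEAD=main@A [feat=A main=A]
After op 2 (commit): HEAD=main@B [feat=A main=B]
After op 3 (reset): HEAD=main@A [feat=A main=A]
After op 4 (reset): HEAD=main@B [feat=A main=B]
After op 5 (checkout): HEAD=feat@A [feat=A main=B]
After op 6 (merge): HEAD=feat@C [feat=C main=B]
After op 7 (merge): HEAD=feat@D [feat=D main=B]
After op 8 (branch): HEAD=feat@D [feat=D fix=D main=B]
ancestors(D) = {A,B,C,D}; D in? yes
ancestors(D) = {A,B,C,D}; C in? yes
ancestors(A) = {A}; D in? no
ancestors(C) = {A,B,C}; A in? yes

Answer: yes yes no yes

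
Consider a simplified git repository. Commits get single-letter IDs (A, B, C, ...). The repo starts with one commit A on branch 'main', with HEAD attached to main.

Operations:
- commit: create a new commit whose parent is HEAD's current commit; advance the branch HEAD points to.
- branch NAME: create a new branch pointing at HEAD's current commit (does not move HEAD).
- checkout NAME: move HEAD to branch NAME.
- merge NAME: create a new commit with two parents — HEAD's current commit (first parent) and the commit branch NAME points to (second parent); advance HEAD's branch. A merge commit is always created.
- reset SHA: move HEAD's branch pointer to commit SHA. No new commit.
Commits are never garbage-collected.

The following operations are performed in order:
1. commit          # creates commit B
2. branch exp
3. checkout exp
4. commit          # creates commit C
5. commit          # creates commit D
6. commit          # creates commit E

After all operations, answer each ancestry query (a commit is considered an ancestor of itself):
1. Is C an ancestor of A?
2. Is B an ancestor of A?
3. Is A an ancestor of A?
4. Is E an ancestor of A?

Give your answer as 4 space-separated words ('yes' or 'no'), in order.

Answer: no no yes no

Derivation:
After op 1 (commit): HEAD=main@B [main=B]
After op 2 (branch): HEAD=main@B [exp=B main=B]
After op 3 (checkout): HEAD=exp@B [exp=B main=B]
After op 4 (commit): HEAD=exp@C [exp=C main=B]
After op 5 (commit): HEAD=exp@D [exp=D main=B]
After op 6 (commit): HEAD=exp@E [exp=E main=B]
ancestors(A) = {A}; C in? no
ancestors(A) = {A}; B in? no
ancestors(A) = {A}; A in? yes
ancestors(A) = {A}; E in? no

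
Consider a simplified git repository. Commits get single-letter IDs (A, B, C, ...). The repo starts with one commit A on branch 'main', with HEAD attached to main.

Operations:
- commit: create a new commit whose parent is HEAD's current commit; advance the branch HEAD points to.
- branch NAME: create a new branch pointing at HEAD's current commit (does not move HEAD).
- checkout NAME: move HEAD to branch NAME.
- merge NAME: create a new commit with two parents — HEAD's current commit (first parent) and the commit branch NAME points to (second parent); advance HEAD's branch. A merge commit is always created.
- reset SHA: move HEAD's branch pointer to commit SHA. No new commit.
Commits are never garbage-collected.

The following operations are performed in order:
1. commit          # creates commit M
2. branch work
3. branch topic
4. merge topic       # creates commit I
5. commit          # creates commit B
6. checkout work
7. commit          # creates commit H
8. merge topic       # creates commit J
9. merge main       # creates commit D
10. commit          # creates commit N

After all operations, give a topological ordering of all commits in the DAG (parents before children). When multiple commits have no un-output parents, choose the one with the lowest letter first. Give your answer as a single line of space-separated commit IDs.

Answer: A M H I B J D N

Derivation:
After op 1 (commit): HEAD=main@M [main=M]
After op 2 (branch): HEAD=main@M [main=M work=M]
After op 3 (branch): HEAD=main@M [main=M topic=M work=M]
After op 4 (merge): HEAD=main@I [main=I topic=M work=M]
After op 5 (commit): HEAD=main@B [main=B topic=M work=M]
After op 6 (checkout): HEAD=work@M [main=B topic=M work=M]
After op 7 (commit): HEAD=work@H [main=B topic=M work=H]
After op 8 (merge): HEAD=work@J [main=B topic=M work=J]
After op 9 (merge): HEAD=work@D [main=B topic=M work=D]
After op 10 (commit): HEAD=work@N [main=B topic=M work=N]
commit A: parents=[]
commit B: parents=['I']
commit D: parents=['J', 'B']
commit H: parents=['M']
commit I: parents=['M', 'M']
commit J: parents=['H', 'M']
commit M: parents=['A']
commit N: parents=['D']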